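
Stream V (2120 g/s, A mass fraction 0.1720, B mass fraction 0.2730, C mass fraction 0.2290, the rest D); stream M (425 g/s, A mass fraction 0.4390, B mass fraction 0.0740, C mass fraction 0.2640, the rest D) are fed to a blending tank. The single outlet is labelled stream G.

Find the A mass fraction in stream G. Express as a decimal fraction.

Total flow out = 2120 + 425 = 2545 g/s.
A in = 2120×0.172 + 425×0.439 = 551.21 g/s.
A mass fraction in G = 551.21/2545 = 0.2166.

0.2166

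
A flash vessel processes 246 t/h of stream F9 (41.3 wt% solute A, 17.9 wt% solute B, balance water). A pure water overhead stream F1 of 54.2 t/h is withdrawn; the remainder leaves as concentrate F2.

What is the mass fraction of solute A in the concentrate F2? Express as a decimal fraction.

0.530

solute A is not removed: 246×0.413 = 101.6 t/h of solute A enters F2.
Concentrate = 246 − 54.2 = 191.8 t/h.
Mass fraction = 101.6/191.8 = 0.530.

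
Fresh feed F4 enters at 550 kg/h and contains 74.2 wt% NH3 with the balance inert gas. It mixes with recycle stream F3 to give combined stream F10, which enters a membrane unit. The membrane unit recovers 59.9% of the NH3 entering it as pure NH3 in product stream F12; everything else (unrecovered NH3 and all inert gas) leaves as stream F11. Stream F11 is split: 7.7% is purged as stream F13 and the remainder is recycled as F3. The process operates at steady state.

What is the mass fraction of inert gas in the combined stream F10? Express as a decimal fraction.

0.740

inert gas enters only via F4 and leaves only via the purge: 550×0.258 = 0.077×(inert gas in F11), and the membrane unit passes all inert gas, so inert gas in F10 = inert gas in F11 = 1842.9 kg/h.
NH3 in F10: m_A = 550×0.742 + (1−0.077)·(1−0.599)·m_A, so m_A = 408.1/0.6299 = 647.9 kg/h.
F10 = 647.9 + 1842.9 = 2490.8 kg/h.
inert gas fraction in F10 = 1842.9/2490.8 = 0.740.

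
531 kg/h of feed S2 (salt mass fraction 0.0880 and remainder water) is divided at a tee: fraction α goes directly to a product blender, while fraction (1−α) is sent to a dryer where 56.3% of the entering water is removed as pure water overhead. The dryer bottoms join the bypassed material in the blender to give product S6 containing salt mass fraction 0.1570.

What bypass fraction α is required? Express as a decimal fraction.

All 531×0.088 = 46.728 kg/h of salt reaches S6, so S6 = 46.728/0.157 = 297.63 kg/h and vapour = 233.37 kg/h.
The evaporator receives (1−α)·531 of feed at 0.912 water and removes 0.563 of that water:
0.563×0.912×(1−α)×531 = 233.37
(1−α) = 233.37/272.65 = 0.8559;  α = 0.1441.

0.144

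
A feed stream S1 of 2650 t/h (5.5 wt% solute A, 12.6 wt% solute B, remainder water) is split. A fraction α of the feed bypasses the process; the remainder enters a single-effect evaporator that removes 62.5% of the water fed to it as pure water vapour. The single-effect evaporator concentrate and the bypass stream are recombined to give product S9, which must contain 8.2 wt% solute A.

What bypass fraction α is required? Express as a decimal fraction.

0.357

All 2650×0.055 = 145.75 t/h of solute A reaches S9, so S9 = 145.75/0.082 = 1777.4 t/h and vapour = 872.56 t/h.
The evaporator receives (1−α)·2650 of feed at 0.819 water and removes 0.625 of that water:
0.625×0.819×(1−α)×2650 = 872.56
(1−α) = 872.56/1356.5 = 0.6433;  α = 0.3567.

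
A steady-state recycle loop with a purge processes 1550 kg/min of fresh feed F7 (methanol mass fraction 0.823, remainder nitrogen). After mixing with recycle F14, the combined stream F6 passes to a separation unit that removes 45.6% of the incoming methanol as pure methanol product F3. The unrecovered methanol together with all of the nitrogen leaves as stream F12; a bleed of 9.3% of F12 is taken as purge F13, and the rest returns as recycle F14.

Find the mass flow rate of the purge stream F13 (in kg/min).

401.7 kg/min

nitrogen enters only via F7 and leaves only via the purge: 1550×0.177 = 0.093×(nitrogen in F12), and the separation unit passes all nitrogen, so nitrogen in F6 = nitrogen in F12 = 2950 kg/min.
methanol in F6: m_A = 1550×0.823 + (1−0.093)·(1−0.456)·m_A, so m_A = 1275.6/0.5066 = 2518.1 kg/min.
F12 = (1−0.456)×2518.1 + 2950 = 4319.8 kg/min.
Purge F13 = 0.093×4319.8 = 401.75 kg/min.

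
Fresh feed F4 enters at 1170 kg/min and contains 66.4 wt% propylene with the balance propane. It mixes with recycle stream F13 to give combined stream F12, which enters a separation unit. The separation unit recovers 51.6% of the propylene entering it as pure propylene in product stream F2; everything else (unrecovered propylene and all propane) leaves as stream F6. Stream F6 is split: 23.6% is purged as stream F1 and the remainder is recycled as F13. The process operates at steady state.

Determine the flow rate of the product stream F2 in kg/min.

636.1 kg/min

propylene in F12: m_A = 1170×0.664 + (1−0.236)·(1−0.516)·m_A, so m_A = 776.88/0.6302 = 1232.7 kg/min.
Product F2 = 0.516×1232.7 = 636.08 kg/min.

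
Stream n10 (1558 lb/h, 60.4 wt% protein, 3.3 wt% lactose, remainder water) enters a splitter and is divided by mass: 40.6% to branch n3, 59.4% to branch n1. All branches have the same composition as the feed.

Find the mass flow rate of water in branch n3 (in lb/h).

229.6 lb/h

Branch n3 total = 0.406×1558 = 632.55 lb/h.
water in n3 = 0.363×632.55 = 229.61 lb/h.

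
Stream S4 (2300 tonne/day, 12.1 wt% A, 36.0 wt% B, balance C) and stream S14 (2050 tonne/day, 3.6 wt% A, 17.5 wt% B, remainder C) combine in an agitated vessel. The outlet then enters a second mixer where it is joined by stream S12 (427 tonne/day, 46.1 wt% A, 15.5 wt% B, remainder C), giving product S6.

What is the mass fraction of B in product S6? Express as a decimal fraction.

0.262

Overall, product flow = 4777 tonne/day.
B in = 2300×0.360 + 2050×0.175 + 427×0.155 = 1252.9 tonne/day.
B fraction in S6 = 0.262.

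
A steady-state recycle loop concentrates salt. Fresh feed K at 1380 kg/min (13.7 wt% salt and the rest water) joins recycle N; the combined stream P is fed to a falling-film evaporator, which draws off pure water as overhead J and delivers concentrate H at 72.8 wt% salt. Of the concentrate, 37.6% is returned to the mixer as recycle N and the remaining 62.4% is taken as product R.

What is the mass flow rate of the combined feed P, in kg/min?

1536 kg/min

Overall salt balance (none leaves overhead): salt in fresh feed = salt in product, i.e. 1380×0.137 = (1−0.376)·H·0.728.
H = 189.06/(0.728×0.624) = 416.18 kg/min.
Recycle N = 0.376×416.18 = 156.48 kg/min.
Combined feed P = 1380 + 156.48 = 1536.5 kg/min.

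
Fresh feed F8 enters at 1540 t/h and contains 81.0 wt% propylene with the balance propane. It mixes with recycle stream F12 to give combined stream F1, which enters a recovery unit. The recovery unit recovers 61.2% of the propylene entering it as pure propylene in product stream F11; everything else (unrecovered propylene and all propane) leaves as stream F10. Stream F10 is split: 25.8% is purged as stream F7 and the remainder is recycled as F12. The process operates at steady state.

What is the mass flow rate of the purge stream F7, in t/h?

propane enters only via F8 and leaves only via the purge: 1540×0.190 = 0.258×(propane in F10), and the recovery unit passes all propane, so propane in F1 = propane in F10 = 1134.1 t/h.
propylene in F1: m_A = 1540×0.810 + (1−0.258)·(1−0.612)·m_A, so m_A = 1247.4/0.7121 = 1751.7 t/h.
F10 = (1−0.612)×1751.7 + 1134.1 = 1813.8 t/h.
Purge F7 = 0.258×1813.8 = 467.95 t/h.

468 t/h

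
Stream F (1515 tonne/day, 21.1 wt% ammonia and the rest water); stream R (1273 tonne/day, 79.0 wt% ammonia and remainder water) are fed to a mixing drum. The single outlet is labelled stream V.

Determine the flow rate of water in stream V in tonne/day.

water out = water in = 1515×0.789 + 1273×0.210 = 1462.7 tonne/day.

1463 tonne/day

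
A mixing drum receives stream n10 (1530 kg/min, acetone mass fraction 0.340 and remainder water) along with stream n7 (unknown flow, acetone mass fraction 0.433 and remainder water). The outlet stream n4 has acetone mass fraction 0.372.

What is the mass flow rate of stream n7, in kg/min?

Let n7 be the unknown flow. Total out = 1530 + n7.
acetone balance: 520.2 + 0.433·n7 = 0.372·(1530 + n7)
(0.433 − 0.372)·n7 = 0.372×1530 − 520.2 = 48.96
n7 = 48.96 / 0.061 = 802.62 kg/min

802.6 kg/min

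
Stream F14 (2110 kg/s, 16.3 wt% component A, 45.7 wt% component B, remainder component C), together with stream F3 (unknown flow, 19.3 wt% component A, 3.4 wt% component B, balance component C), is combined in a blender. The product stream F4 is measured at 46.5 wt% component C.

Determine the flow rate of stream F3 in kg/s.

582.3 kg/s

Let F3 be the unknown flow. Total out = 2110 + F3.
component C balance: 801.8 + 0.773·F3 = 0.465·(2110 + F3)
(0.773 − 0.465)·F3 = 0.465×2110 − 801.8 = 179.35
F3 = 179.35 / 0.308 = 582.31 kg/s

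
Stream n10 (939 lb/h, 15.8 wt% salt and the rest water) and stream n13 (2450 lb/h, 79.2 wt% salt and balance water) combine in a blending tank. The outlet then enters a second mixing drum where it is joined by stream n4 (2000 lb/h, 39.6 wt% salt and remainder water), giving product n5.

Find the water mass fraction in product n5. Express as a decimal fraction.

0.465

Overall, product flow = 5389 lb/h.
water in = 939×0.842 + 2450×0.208 + 2000×0.604 = 2508.2 lb/h.
water fraction in n5 = 0.465.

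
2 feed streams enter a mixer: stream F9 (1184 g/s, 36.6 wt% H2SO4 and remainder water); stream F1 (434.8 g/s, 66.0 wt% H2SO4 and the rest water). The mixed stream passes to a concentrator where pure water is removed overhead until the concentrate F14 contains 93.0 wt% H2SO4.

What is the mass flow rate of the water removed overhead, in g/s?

844.3 g/s

H2SO4 entering = 1184×0.366 + 434.8×0.660 = 720.31 g/s.
All H2SO4 reports to F14, so F14 = 720.31/0.930 = 774.53 g/s.
Total feed = 1618.8 g/s; overhead = 1618.8 − 774.53 = 844.27 g/s.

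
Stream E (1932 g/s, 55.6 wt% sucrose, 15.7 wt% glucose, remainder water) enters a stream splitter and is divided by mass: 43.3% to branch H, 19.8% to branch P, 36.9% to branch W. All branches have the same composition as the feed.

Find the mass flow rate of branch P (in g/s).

382.5 g/s

Branch P flow = 0.198×1932 = 382.54 g/s.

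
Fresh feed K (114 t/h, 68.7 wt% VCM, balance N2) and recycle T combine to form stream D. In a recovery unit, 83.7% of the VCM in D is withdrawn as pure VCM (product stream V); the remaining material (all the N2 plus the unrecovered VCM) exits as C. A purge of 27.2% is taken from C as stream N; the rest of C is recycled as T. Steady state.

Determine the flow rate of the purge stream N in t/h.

N2 enters only via K and leaves only via the purge: 114×0.313 = 0.272×(N2 in C), and the recovery unit passes all N2, so N2 in D = N2 in C = 131.18 t/h.
VCM in D: m_A = 114×0.687 + (1−0.272)·(1−0.837)·m_A, so m_A = 78.318/0.8813 = 88.863 t/h.
C = (1−0.837)×88.863 + 131.18 = 145.67 t/h.
Purge N = 0.272×145.67 = 39.622 t/h.

39.62 t/h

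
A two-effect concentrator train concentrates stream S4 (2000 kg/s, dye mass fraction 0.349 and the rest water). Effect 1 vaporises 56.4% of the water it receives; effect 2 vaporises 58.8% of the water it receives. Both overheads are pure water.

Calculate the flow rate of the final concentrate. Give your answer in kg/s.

water in feed = 2000×0.651 = 1302 kg/s.
After stage 1: water left = (1−0.564)×1302 = 567.67; stream total = 1265.7 kg/s.
After stage 2: water left = (1−0.588)×567.67 = 233.88; final concentrate = 931.88 kg/s.

931.9 kg/s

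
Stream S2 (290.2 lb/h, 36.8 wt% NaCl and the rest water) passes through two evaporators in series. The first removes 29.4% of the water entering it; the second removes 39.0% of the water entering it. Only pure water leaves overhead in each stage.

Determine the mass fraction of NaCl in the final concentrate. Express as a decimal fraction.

0.5748

water in feed = 290.2×0.632 = 183.41 lb/h.
After stage 1: water left = (1−0.294)×183.41 = 129.48; stream total = 236.28 lb/h.
After stage 2: water left = (1−0.390)×129.48 = 78.986; final concentrate = 185.78 lb/h.
NaCl fraction = 106.79/185.78 = 0.5748.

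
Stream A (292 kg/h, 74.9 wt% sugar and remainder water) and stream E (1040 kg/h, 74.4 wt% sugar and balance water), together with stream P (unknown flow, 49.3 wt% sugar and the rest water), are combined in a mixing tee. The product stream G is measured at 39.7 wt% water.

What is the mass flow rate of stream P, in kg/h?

Let P be the unknown flow. Total out = 1332 + P.
water balance: 339.53 + 0.507·P = 0.397·(1332 + P)
(0.507 − 0.397)·P = 0.397×1332 − 339.53 = 189.27
P = 189.27 / 0.110 = 1720.7 kg/h

1721 kg/h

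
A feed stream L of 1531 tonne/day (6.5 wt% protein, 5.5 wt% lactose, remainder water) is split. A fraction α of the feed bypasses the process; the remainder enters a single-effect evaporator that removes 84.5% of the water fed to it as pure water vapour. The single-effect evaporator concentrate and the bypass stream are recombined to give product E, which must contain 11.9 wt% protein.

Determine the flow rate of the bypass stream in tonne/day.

All 1531×0.065 = 99.515 tonne/day of protein reaches E, so E = 99.515/0.119 = 836.26 tonne/day and vapour = 694.74 tonne/day.
The evaporator receives (1−α)·1531 of feed at 0.880 water and removes 0.845 of that water:
0.845×0.880×(1−α)×1531 = 694.74
(1−α) = 694.74/1138.5 = 0.6102;  α = 0.3898.
Bypass flow = 0.3898×1531 = 596.71 tonne/day.

596.7 tonne/day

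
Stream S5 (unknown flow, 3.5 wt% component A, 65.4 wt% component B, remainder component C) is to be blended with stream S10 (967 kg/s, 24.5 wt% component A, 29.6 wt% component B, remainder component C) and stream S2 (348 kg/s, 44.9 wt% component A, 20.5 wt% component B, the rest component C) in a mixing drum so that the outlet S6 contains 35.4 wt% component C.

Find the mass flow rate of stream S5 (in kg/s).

2297 kg/s

Let S5 be the unknown flow. Total out = 1315 + S5.
component C balance: 564.26 + 0.311·S5 = 0.354·(1315 + S5)
(0.311 − 0.354)·S5 = 0.354×1315 − 564.26 = -98.751
S5 = -98.751 / -0.043 = 2296.5 kg/s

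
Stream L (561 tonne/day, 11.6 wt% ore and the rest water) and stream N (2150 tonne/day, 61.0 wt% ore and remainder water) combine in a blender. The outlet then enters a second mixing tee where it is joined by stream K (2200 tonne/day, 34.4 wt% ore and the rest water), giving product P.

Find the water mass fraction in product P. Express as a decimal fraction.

0.5656

Overall, product flow = 4911 tonne/day.
water in = 561×0.884 + 2150×0.390 + 2200×0.656 = 2777.6 tonne/day.
water fraction in P = 0.5656.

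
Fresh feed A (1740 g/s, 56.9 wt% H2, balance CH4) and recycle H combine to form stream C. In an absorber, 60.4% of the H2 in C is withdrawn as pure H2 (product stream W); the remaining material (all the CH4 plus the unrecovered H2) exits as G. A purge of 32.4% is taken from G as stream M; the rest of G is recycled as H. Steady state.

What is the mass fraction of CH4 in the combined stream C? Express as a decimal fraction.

CH4 enters only via A and leaves only via the purge: 1740×0.431 = 0.324×(CH4 in G), and the absorber passes all CH4, so CH4 in C = CH4 in G = 2314.6 g/s.
H2 in C: m_A = 1740×0.569 + (1−0.324)·(1−0.604)·m_A, so m_A = 990.06/0.7323 = 1352 g/s.
C = 1352 + 2314.6 = 3666.6 g/s.
CH4 fraction in C = 2314.6/3666.6 = 0.631.

0.631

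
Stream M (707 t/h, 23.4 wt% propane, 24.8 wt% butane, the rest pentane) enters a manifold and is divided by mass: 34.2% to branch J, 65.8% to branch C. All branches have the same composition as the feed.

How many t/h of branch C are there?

465.2 t/h

Branch C flow = 0.658×707 = 465.21 t/h.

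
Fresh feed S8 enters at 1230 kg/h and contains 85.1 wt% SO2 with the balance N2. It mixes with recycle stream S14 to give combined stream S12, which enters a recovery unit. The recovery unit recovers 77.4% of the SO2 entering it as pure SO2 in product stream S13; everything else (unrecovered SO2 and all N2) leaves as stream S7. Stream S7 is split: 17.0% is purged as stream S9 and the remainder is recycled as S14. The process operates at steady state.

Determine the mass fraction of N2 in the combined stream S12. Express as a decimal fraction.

0.456

N2 enters only via S8 and leaves only via the purge: 1230×0.149 = 0.170×(N2 in S7), and the recovery unit passes all N2, so N2 in S12 = N2 in S7 = 1078.1 kg/h.
SO2 in S12: m_A = 1230×0.851 + (1−0.170)·(1−0.774)·m_A, so m_A = 1046.7/0.8124 = 1288.4 kg/h.
S12 = 1288.4 + 1078.1 = 2366.5 kg/h.
N2 fraction in S12 = 1078.1/2366.5 = 0.456.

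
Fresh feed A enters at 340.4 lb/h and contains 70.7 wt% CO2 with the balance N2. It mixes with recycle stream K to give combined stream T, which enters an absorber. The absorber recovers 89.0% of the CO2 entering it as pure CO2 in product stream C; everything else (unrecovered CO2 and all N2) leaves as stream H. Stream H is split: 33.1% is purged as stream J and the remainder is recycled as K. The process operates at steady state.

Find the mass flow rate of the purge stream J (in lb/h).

109.2 lb/h

N2 enters only via A and leaves only via the purge: 340.4×0.293 = 0.331×(N2 in H), and the absorber passes all N2, so N2 in T = N2 in H = 301.32 lb/h.
CO2 in T: m_A = 340.4×0.707 + (1−0.331)·(1−0.890)·m_A, so m_A = 240.66/0.9264 = 259.78 lb/h.
H = (1−0.890)×259.78 + 301.32 = 329.9 lb/h.
Purge J = 0.331×329.9 = 109.2 lb/h.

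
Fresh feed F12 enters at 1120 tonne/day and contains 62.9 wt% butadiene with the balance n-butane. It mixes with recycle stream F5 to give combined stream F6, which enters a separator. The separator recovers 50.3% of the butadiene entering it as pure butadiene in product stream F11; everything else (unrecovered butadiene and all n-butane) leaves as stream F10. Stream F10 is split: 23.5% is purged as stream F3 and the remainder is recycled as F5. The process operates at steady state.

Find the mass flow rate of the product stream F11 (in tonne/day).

571.7 tonne/day

butadiene in F6: m_A = 1120×0.629 + (1−0.235)·(1−0.503)·m_A, so m_A = 704.48/0.6198 = 1136.6 tonne/day.
Product F11 = 0.503×1136.6 = 571.73 tonne/day.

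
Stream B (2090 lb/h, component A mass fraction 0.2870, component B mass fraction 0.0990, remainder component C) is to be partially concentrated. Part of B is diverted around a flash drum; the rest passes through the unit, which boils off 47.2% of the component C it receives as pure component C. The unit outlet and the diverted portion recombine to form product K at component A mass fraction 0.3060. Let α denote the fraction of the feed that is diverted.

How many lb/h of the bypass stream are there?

All 2090×0.287 = 599.83 lb/h of component A reaches K, so K = 599.83/0.306 = 1960.2 lb/h and vapour = 129.77 lb/h.
The evaporator receives (1−α)·2090 of feed at 0.614 component C and removes 0.472 of that component C:
0.472×0.614×(1−α)×2090 = 129.77
(1−α) = 129.77/605.7 = 0.2143;  α = 0.7857.
Bypass flow = 0.7857×2090 = 1642.2 lb/h.

1642 lb/h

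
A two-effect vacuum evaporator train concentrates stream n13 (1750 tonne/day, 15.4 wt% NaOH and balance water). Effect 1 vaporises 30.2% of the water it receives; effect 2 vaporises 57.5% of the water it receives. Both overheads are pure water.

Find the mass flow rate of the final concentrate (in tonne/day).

708.7 tonne/day

water in feed = 1750×0.846 = 1480.5 tonne/day.
After stage 1: water left = (1−0.302)×1480.5 = 1033.4; stream total = 1302.9 tonne/day.
After stage 2: water left = (1−0.575)×1033.4 = 439.19; final concentrate = 708.69 tonne/day.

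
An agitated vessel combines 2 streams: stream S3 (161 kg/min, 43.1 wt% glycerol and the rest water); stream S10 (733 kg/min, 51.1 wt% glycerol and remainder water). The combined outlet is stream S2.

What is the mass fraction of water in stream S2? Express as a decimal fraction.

Total flow out = 161 + 733 = 894 kg/min.
water in = 161×0.569 + 733×0.489 = 450.05 kg/min.
water mass fraction in S2 = 450.05/894 = 0.503.

0.503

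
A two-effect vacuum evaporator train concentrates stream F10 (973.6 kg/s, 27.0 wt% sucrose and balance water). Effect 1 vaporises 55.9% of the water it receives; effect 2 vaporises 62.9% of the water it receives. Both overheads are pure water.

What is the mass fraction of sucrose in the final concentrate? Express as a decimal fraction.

0.6933

water in feed = 973.6×0.730 = 710.73 kg/s.
After stage 1: water left = (1−0.559)×710.73 = 313.43; stream total = 576.3 kg/s.
After stage 2: water left = (1−0.629)×313.43 = 116.28; final concentrate = 379.15 kg/s.
sucrose fraction = 262.87/379.15 = 0.6933.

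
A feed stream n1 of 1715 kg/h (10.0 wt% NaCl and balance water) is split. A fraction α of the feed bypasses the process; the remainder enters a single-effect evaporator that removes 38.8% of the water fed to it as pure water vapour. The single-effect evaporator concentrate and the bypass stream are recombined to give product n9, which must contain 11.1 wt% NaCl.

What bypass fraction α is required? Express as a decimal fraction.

0.716

All 1715×0.100 = 171.5 kg/h of NaCl reaches n9, so n9 = 171.5/0.111 = 1545 kg/h and vapour = 169.95 kg/h.
The evaporator receives (1−α)·1715 of feed at 0.900 water and removes 0.388 of that water:
0.388×0.900×(1−α)×1715 = 169.95
(1−α) = 169.95/598.88 = 0.2838;  α = 0.7162.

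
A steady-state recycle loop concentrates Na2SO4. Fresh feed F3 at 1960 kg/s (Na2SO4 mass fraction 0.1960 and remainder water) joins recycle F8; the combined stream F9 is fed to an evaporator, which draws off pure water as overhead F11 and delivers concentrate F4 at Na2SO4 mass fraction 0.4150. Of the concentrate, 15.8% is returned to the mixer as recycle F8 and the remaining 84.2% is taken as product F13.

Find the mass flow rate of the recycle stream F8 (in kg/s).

173.7 kg/s

Overall Na2SO4 balance (none leaves overhead): Na2SO4 in fresh feed = Na2SO4 in product, i.e. 1960×0.196 = (1−0.158)·F4·0.415.
F4 = 384.16/(0.415×0.842) = 1099.4 kg/s.
Recycle F8 = 0.158×1099.4 = 173.7 kg/s.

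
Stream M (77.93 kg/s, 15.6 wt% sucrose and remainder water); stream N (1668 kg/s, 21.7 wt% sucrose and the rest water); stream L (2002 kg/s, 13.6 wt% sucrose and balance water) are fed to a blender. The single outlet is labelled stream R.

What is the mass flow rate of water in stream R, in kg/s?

water out = water in = 77.93×0.844 + 1668×0.783 + 2002×0.864 = 3101.5 kg/s.

3102 kg/s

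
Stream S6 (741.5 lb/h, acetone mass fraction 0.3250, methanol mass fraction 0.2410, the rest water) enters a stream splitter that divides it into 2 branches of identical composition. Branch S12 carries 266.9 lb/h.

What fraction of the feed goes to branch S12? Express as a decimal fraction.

0.360

Fraction to S12 = 266.9/741.5 = 0.3599.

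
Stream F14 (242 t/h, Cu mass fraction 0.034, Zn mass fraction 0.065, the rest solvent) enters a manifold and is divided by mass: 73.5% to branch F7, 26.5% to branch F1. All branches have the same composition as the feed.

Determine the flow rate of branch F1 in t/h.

64.13 t/h

Branch F1 flow = 0.265×242 = 64.13 t/h.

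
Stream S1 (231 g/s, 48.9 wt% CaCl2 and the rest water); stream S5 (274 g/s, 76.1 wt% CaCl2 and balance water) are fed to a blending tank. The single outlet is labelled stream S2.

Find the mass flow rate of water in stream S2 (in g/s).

water out = water in = 231×0.511 + 274×0.239 = 183.53 g/s.

183.5 g/s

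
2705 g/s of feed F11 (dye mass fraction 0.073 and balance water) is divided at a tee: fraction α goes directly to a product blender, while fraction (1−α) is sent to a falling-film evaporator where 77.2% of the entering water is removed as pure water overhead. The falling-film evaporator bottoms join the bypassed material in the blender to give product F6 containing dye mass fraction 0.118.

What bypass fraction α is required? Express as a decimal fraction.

All 2705×0.073 = 197.46 g/s of dye reaches F6, so F6 = 197.46/0.118 = 1673.4 g/s and vapour = 1031.6 g/s.
The evaporator receives (1−α)·2705 of feed at 0.927 water and removes 0.772 of that water:
0.772×0.927×(1−α)×2705 = 1031.6
(1−α) = 1031.6/1935.8 = 0.5329;  α = 0.4671.

0.467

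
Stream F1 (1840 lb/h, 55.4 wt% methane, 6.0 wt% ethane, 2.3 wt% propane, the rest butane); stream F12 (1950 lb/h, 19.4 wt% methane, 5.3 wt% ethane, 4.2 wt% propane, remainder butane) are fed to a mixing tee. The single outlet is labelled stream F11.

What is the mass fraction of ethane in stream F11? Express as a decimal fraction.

0.0564

Total flow out = 1840 + 1950 = 3790 lb/h.
ethane in = 1840×0.060 + 1950×0.053 = 213.75 lb/h.
ethane mass fraction in F11 = 213.75/3790 = 0.0564.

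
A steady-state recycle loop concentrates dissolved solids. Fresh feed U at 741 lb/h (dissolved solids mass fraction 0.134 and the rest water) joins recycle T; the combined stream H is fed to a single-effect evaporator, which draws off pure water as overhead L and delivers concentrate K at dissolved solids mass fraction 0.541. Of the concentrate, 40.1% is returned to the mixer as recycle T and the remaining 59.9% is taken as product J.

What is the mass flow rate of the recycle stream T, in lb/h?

Overall dissolved solids balance (none leaves overhead): dissolved solids in fresh feed = dissolved solids in product, i.e. 741×0.134 = (1−0.401)·K·0.541.
K = 99.294/(0.541×0.599) = 306.41 lb/h.
Recycle T = 0.401×306.41 = 122.87 lb/h.

122.9 lb/h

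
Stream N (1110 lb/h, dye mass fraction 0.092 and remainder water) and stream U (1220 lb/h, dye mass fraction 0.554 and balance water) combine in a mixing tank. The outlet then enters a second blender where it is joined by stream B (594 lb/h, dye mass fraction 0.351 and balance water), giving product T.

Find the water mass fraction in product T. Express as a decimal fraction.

0.663

Overall, product flow = 2924 lb/h.
water in = 1110×0.908 + 1220×0.446 + 594×0.649 = 1937.5 lb/h.
water fraction in T = 0.663.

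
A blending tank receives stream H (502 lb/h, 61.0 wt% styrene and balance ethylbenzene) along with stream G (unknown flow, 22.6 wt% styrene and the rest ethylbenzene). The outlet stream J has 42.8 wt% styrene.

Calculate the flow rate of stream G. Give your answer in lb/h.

Let G be the unknown flow. Total out = 502 + G.
styrene balance: 306.22 + 0.226·G = 0.428·(502 + G)
(0.226 − 0.428)·G = 0.428×502 − 306.22 = -91.364
G = -91.364 / -0.202 = 452.3 lb/h

452.3 lb/h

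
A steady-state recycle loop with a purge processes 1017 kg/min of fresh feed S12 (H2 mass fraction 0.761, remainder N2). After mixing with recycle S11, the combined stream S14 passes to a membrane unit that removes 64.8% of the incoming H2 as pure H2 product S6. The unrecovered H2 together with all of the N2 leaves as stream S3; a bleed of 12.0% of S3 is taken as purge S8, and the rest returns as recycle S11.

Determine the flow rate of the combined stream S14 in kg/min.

N2 enters only via S12 and leaves only via the purge: 1017×0.239 = 0.120×(N2 in S3), and the membrane unit passes all N2, so N2 in S14 = N2 in S3 = 2025.5 kg/min.
H2 in S14: m_A = 1017×0.761 + (1−0.120)·(1−0.648)·m_A, so m_A = 773.94/0.6902 = 1121.3 kg/min.
S14 = 1121.3 + 2025.5 = 3146.8 kg/min.

3147 kg/min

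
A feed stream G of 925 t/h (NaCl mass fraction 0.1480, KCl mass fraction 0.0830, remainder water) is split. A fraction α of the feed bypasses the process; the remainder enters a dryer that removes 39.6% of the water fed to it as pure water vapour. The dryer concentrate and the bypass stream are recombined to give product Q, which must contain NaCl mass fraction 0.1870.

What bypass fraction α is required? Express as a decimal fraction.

All 925×0.148 = 136.9 t/h of NaCl reaches Q, so Q = 136.9/0.187 = 732.09 t/h and vapour = 192.91 t/h.
The evaporator receives (1−α)·925 of feed at 0.769 water and removes 0.396 of that water:
0.396×0.769×(1−α)×925 = 192.91
(1−α) = 192.91/281.68 = 0.6849;  α = 0.3151.

0.315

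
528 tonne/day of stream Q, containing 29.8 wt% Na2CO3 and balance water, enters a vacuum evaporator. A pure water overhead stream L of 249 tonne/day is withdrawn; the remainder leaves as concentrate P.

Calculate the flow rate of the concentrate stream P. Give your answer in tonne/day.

Concentrate = 528 − 249 = 279 tonne/day.

279 tonne/day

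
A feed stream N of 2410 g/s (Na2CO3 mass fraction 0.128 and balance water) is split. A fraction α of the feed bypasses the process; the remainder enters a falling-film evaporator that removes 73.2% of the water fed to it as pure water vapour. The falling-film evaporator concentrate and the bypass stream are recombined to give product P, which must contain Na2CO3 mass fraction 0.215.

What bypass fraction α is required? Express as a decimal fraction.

0.366

All 2410×0.128 = 308.48 g/s of Na2CO3 reaches P, so P = 308.48/0.215 = 1434.8 g/s and vapour = 975.21 g/s.
The evaporator receives (1−α)·2410 of feed at 0.872 water and removes 0.732 of that water:
0.732×0.872×(1−α)×2410 = 975.21
(1−α) = 975.21/1538.3 = 0.6339;  α = 0.3661.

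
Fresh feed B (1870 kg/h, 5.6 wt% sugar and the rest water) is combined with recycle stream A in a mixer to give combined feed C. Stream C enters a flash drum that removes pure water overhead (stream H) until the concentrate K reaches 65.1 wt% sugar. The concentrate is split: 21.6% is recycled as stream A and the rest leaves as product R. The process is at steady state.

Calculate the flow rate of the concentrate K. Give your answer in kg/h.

Overall sugar balance (none leaves overhead): sugar in fresh feed = sugar in product, i.e. 1870×0.056 = (1−0.216)·K·0.651.
K = 104.72/(0.651×0.784) = 205.18 kg/h.

205.2 kg/h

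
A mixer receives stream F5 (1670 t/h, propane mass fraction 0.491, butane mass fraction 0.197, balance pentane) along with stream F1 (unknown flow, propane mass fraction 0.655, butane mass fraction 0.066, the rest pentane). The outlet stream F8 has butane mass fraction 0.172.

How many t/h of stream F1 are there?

Let F1 be the unknown flow. Total out = 1670 + F1.
butane balance: 328.99 + 0.066·F1 = 0.172·(1670 + F1)
(0.066 − 0.172)·F1 = 0.172×1670 − 328.99 = -41.75
F1 = -41.75 / -0.106 = 393.87 t/h

393.9 t/h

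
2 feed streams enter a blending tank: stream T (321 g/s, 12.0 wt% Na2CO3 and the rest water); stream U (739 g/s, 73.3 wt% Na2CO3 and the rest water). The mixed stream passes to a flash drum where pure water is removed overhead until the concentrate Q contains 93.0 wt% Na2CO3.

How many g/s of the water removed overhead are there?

436.1 g/s

Na2CO3 entering = 321×0.120 + 739×0.733 = 580.21 g/s.
All Na2CO3 reports to Q, so Q = 580.21/0.930 = 623.88 g/s.
Total feed = 1060 g/s; overhead = 1060 − 623.88 = 436.12 g/s.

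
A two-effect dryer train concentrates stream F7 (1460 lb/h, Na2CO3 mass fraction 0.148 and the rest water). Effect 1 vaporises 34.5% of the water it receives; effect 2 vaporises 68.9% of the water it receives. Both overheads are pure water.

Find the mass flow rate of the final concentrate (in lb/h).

469.5 lb/h

water in feed = 1460×0.852 = 1243.9 lb/h.
After stage 1: water left = (1−0.345)×1243.9 = 814.77; stream total = 1030.8 lb/h.
After stage 2: water left = (1−0.689)×814.77 = 253.39; final concentrate = 469.47 lb/h.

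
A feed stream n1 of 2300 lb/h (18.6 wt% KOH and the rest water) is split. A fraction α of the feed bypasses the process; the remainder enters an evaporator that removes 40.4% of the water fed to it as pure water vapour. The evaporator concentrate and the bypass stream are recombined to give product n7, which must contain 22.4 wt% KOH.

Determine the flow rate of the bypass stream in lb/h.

All 2300×0.186 = 427.8 lb/h of KOH reaches n7, so n7 = 427.8/0.224 = 1909.8 lb/h and vapour = 390.18 lb/h.
The evaporator receives (1−α)·2300 of feed at 0.814 water and removes 0.404 of that water:
0.404×0.814×(1−α)×2300 = 390.18
(1−α) = 390.18/756.37 = 0.5159;  α = 0.4841.
Bypass flow = 0.4841×2300 = 1113.5 lb/h.

1114 lb/h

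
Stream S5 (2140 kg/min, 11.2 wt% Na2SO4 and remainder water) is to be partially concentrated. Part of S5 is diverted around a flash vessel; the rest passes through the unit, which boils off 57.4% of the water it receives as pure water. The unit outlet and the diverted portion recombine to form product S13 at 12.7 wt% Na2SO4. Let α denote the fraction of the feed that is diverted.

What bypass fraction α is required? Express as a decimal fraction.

All 2140×0.112 = 239.68 kg/min of Na2SO4 reaches S13, so S13 = 239.68/0.127 = 1887.2 kg/min and vapour = 252.76 kg/min.
The evaporator receives (1−α)·2140 of feed at 0.888 water and removes 0.574 of that water:
0.574×0.888×(1−α)×2140 = 252.76
(1−α) = 252.76/1090.8 = 0.2317;  α = 0.7683.

0.768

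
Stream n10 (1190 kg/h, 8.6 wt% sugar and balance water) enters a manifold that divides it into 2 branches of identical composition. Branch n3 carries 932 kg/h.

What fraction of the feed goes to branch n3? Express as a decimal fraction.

Fraction to n3 = 932/1190 = 0.7832.

0.783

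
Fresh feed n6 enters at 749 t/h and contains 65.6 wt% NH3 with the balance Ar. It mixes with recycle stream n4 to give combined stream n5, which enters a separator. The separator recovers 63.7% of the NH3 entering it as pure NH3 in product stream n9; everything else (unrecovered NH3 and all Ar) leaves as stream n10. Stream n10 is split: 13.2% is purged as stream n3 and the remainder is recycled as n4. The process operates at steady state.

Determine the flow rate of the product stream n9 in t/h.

457 t/h

NH3 in n5: m_A = 749×0.656 + (1−0.132)·(1−0.637)·m_A, so m_A = 491.34/0.6849 = 717.38 t/h.
Product n9 = 0.637×717.38 = 456.97 t/h.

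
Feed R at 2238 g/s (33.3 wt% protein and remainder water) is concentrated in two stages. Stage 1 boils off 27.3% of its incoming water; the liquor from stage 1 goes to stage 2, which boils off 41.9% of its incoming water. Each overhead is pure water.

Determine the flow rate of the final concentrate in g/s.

1376 g/s

water in feed = 2238×0.667 = 1492.7 g/s.
After stage 1: water left = (1−0.273)×1492.7 = 1085.2; stream total = 1830.5 g/s.
After stage 2: water left = (1−0.419)×1085.2 = 630.52; final concentrate = 1375.8 g/s.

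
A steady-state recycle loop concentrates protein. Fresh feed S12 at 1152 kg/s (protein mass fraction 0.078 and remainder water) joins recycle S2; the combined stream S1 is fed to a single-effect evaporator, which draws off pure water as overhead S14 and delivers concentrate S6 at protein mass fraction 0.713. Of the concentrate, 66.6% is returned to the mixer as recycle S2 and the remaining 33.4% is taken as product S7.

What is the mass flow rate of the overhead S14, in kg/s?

1026 kg/s

Overall protein balance (none leaves overhead): protein in fresh feed = protein in product, i.e. 1152×0.078 = (1−0.666)·S6·0.713.
S6 = 89.856/(0.713×0.334) = 377.32 kg/s.
Recycle S2 = 0.666×377.32 = 251.3 kg/s.
Combined feed S1 = 1152 + 251.3 = 1403.3 kg/s.
Overhead S14 = S1 − S6 = 1403.3 − 377.32 = 1026 kg/s.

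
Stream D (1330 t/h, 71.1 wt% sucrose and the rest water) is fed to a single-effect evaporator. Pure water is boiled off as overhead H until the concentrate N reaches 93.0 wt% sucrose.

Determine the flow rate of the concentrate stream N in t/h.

1017 t/h

sucrose is conserved: 1330×0.711 = 945.63 t/h all reports to the concentrate.
Concentrate = 945.63/(target fraction) = 1016.8 t/h.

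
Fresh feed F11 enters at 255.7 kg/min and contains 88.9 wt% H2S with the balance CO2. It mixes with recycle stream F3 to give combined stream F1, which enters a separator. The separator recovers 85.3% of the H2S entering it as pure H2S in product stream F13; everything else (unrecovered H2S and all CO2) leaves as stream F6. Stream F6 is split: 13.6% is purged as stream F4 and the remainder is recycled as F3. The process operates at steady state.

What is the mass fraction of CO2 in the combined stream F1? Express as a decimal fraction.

0.4449

CO2 enters only via F11 and leaves only via the purge: 255.7×0.111 = 0.136×(CO2 in F6), and the separator passes all CO2, so CO2 in F1 = CO2 in F6 = 208.7 kg/min.
H2S in F1: m_A = 255.7×0.889 + (1−0.136)·(1−0.853)·m_A, so m_A = 227.32/0.8730 = 260.39 kg/min.
F1 = 260.39 + 208.7 = 469.09 kg/min.
CO2 fraction in F1 = 208.7/469.09 = 0.4449.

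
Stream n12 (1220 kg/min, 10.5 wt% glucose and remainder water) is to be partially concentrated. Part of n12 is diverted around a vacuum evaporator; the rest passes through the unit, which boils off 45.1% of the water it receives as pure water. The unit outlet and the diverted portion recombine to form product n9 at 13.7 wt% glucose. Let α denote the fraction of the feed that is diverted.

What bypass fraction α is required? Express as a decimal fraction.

0.421

All 1220×0.105 = 128.1 kg/min of glucose reaches n9, so n9 = 128.1/0.137 = 935.04 kg/min and vapour = 284.96 kg/min.
The evaporator receives (1−α)·1220 of feed at 0.895 water and removes 0.451 of that water:
0.451×0.895×(1−α)×1220 = 284.96
(1−α) = 284.96/492.45 = 0.5787;  α = 0.4213.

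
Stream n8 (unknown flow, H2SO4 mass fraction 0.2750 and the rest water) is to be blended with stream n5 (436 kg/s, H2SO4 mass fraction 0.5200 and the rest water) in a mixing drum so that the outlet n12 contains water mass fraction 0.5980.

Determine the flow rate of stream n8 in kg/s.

405.1 kg/s

Let n8 be the unknown flow. Total out = 436 + n8.
water balance: 209.28 + 0.725·n8 = 0.598·(436 + n8)
(0.725 − 0.598)·n8 = 0.598×436 − 209.28 = 51.448
n8 = 51.448 / 0.127 = 405.1 kg/s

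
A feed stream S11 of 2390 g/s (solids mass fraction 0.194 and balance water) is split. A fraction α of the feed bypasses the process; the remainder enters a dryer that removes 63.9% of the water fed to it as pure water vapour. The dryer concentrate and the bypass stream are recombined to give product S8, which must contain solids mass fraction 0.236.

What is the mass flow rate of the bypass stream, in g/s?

1564 g/s

All 2390×0.194 = 463.66 g/s of solids reaches S8, so S8 = 463.66/0.236 = 1964.7 g/s and vapour = 425.34 g/s.
The evaporator receives (1−α)·2390 of feed at 0.806 water and removes 0.639 of that water:
0.639×0.806×(1−α)×2390 = 425.34
(1−α) = 425.34/1230.9 = 0.3455;  α = 0.6545.
Bypass flow = 0.6545×2390 = 1564.2 g/s.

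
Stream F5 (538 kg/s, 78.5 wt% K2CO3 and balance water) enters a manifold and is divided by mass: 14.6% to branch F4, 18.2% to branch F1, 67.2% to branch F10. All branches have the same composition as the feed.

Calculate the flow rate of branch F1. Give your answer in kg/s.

Branch F1 flow = 0.182×538 = 97.916 kg/s.

97.92 kg/s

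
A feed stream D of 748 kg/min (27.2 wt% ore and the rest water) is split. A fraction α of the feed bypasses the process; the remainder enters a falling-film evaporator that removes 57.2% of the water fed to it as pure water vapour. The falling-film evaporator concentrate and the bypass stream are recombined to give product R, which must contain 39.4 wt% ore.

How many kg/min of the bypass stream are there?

191.8 kg/min

All 748×0.272 = 203.46 kg/min of ore reaches R, so R = 203.46/0.394 = 516.39 kg/min and vapour = 231.61 kg/min.
The evaporator receives (1−α)·748 of feed at 0.728 water and removes 0.572 of that water:
0.572×0.728×(1−α)×748 = 231.61
(1−α) = 231.61/311.48 = 0.7436;  α = 0.2564.
Bypass flow = 0.2564×748 = 191.79 kg/min.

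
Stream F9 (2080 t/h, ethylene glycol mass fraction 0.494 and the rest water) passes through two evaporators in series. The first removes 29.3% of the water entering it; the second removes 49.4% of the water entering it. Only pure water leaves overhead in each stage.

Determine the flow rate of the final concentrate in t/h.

water in feed = 2080×0.506 = 1052.5 t/h.
After stage 1: water left = (1−0.293)×1052.5 = 744.1; stream total = 1771.6 t/h.
After stage 2: water left = (1−0.494)×744.1 = 376.52; final concentrate = 1404 t/h.

1404 t/h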